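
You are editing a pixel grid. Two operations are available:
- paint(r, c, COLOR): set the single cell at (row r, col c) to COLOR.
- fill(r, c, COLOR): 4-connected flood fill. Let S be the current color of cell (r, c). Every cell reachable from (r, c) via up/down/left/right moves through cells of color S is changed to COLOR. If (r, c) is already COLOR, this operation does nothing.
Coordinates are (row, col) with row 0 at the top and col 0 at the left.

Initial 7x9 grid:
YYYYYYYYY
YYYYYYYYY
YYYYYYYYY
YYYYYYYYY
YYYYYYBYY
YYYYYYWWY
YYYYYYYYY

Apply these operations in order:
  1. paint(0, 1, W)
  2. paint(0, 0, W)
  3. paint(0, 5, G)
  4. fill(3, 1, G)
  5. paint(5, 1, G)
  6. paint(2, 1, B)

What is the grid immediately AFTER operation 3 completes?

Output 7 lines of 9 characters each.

Answer: WWYYYGYYY
YYYYYYYYY
YYYYYYYYY
YYYYYYYYY
YYYYYYBYY
YYYYYYWWY
YYYYYYYYY

Derivation:
After op 1 paint(0,1,W):
YWYYYYYYY
YYYYYYYYY
YYYYYYYYY
YYYYYYYYY
YYYYYYBYY
YYYYYYWWY
YYYYYYYYY
After op 2 paint(0,0,W):
WWYYYYYYY
YYYYYYYYY
YYYYYYYYY
YYYYYYYYY
YYYYYYBYY
YYYYYYWWY
YYYYYYYYY
After op 3 paint(0,5,G):
WWYYYGYYY
YYYYYYYYY
YYYYYYYYY
YYYYYYYYY
YYYYYYBYY
YYYYYYWWY
YYYYYYYYY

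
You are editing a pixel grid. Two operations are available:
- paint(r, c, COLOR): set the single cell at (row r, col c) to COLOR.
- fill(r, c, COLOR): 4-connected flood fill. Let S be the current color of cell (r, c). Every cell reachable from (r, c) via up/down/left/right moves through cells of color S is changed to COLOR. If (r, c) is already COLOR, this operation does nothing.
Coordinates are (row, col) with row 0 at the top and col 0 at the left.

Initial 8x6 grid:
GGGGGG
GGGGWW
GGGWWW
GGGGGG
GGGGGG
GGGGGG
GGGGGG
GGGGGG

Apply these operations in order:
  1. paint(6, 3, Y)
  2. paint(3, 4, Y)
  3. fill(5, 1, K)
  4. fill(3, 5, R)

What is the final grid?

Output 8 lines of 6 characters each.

After op 1 paint(6,3,Y):
GGGGGG
GGGGWW
GGGWWW
GGGGGG
GGGGGG
GGGGGG
GGGYGG
GGGGGG
After op 2 paint(3,4,Y):
GGGGGG
GGGGWW
GGGWWW
GGGGYG
GGGGGG
GGGGGG
GGGYGG
GGGGGG
After op 3 fill(5,1,K) [41 cells changed]:
KKKKKK
KKKKWW
KKKWWW
KKKKYK
KKKKKK
KKKKKK
KKKYKK
KKKKKK
After op 4 fill(3,5,R) [41 cells changed]:
RRRRRR
RRRRWW
RRRWWW
RRRRYR
RRRRRR
RRRRRR
RRRYRR
RRRRRR

Answer: RRRRRR
RRRRWW
RRRWWW
RRRRYR
RRRRRR
RRRRRR
RRRYRR
RRRRRR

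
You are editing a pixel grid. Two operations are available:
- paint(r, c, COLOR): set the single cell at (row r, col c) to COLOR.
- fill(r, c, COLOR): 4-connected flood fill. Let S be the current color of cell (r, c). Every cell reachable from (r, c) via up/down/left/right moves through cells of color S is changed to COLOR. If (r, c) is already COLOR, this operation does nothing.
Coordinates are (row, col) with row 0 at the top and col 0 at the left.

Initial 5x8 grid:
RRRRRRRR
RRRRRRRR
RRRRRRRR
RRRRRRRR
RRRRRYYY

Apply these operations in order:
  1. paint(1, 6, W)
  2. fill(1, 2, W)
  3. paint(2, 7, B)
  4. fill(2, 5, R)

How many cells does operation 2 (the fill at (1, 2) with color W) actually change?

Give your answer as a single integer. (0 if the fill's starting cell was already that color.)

After op 1 paint(1,6,W):
RRRRRRRR
RRRRRRWR
RRRRRRRR
RRRRRRRR
RRRRRYYY
After op 2 fill(1,2,W) [36 cells changed]:
WWWWWWWW
WWWWWWWW
WWWWWWWW
WWWWWWWW
WWWWWYYY

Answer: 36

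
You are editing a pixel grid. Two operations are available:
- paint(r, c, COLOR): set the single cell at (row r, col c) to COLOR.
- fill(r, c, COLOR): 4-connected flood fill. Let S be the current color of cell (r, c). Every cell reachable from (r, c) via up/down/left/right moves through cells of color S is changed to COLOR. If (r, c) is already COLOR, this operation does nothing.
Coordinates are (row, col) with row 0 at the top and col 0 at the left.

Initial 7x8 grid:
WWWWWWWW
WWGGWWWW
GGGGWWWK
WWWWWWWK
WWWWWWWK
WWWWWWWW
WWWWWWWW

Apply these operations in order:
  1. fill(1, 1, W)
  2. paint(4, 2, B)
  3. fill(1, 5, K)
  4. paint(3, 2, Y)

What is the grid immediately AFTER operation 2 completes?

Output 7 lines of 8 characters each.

Answer: WWWWWWWW
WWGGWWWW
GGGGWWWK
WWWWWWWK
WWBWWWWK
WWWWWWWW
WWWWWWWW

Derivation:
After op 1 fill(1,1,W) [0 cells changed]:
WWWWWWWW
WWGGWWWW
GGGGWWWK
WWWWWWWK
WWWWWWWK
WWWWWWWW
WWWWWWWW
After op 2 paint(4,2,B):
WWWWWWWW
WWGGWWWW
GGGGWWWK
WWWWWWWK
WWBWWWWK
WWWWWWWW
WWWWWWWW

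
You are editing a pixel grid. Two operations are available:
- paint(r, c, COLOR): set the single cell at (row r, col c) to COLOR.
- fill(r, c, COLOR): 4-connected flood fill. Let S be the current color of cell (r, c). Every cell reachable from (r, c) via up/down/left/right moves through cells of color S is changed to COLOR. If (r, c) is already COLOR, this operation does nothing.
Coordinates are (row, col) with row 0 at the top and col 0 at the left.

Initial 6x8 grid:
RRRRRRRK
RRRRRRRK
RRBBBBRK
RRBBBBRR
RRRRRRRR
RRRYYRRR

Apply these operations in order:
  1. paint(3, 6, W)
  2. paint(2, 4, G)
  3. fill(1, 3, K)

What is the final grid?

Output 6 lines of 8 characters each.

After op 1 paint(3,6,W):
RRRRRRRK
RRRRRRRK
RRBBBBRK
RRBBBBWR
RRRRRRRR
RRRYYRRR
After op 2 paint(2,4,G):
RRRRRRRK
RRRRRRRK
RRBBGBRK
RRBBBBWR
RRRRRRRR
RRRYYRRR
After op 3 fill(1,3,K) [34 cells changed]:
KKKKKKKK
KKKKKKKK
KKBBGBKK
KKBBBBWK
KKKKKKKK
KKKYYKKK

Answer: KKKKKKKK
KKKKKKKK
KKBBGBKK
KKBBBBWK
KKKKKKKK
KKKYYKKK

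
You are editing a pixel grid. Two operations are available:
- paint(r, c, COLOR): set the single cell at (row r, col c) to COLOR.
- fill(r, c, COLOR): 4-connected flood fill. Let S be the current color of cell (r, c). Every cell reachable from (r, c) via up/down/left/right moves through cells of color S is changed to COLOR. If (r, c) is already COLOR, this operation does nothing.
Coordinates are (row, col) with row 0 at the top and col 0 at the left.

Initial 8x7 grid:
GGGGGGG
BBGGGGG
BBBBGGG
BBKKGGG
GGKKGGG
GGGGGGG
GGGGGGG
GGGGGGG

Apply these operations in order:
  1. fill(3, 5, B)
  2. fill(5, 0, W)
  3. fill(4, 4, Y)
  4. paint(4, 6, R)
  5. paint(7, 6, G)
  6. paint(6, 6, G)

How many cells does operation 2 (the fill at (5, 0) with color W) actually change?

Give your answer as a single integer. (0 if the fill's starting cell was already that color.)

After op 1 fill(3,5,B) [44 cells changed]:
BBBBBBB
BBBBBBB
BBBBBBB
BBKKBBB
BBKKBBB
BBBBBBB
BBBBBBB
BBBBBBB
After op 2 fill(5,0,W) [52 cells changed]:
WWWWWWW
WWWWWWW
WWWWWWW
WWKKWWW
WWKKWWW
WWWWWWW
WWWWWWW
WWWWWWW

Answer: 52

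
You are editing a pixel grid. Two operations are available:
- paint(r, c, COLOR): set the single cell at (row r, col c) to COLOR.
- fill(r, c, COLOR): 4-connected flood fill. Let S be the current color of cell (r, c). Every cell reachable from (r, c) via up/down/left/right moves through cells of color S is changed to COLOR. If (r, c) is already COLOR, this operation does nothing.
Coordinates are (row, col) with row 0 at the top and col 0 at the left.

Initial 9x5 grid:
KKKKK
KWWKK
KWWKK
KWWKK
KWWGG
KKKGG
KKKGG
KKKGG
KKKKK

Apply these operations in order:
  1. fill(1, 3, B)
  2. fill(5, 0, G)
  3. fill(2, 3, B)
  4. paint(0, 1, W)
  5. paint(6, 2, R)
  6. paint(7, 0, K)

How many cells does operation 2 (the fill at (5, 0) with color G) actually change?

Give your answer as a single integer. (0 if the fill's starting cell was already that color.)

Answer: 29

Derivation:
After op 1 fill(1,3,B) [29 cells changed]:
BBBBB
BWWBB
BWWBB
BWWBB
BWWGG
BBBGG
BBBGG
BBBGG
BBBBB
After op 2 fill(5,0,G) [29 cells changed]:
GGGGG
GWWGG
GWWGG
GWWGG
GWWGG
GGGGG
GGGGG
GGGGG
GGGGG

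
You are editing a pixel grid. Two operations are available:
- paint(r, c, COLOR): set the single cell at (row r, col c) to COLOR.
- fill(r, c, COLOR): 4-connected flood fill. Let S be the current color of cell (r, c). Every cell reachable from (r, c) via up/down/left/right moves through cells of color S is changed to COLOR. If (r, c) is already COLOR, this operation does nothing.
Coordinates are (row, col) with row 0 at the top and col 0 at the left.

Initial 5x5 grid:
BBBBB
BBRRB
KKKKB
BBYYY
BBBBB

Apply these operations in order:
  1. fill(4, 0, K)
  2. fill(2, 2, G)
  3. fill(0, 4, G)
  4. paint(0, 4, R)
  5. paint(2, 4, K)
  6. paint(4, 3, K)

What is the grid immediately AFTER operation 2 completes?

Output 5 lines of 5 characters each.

Answer: BBBBB
BBRRB
GGGGB
GGYYY
GGGGG

Derivation:
After op 1 fill(4,0,K) [7 cells changed]:
BBBBB
BBRRB
KKKKB
KKYYY
KKKKK
After op 2 fill(2,2,G) [11 cells changed]:
BBBBB
BBRRB
GGGGB
GGYYY
GGGGG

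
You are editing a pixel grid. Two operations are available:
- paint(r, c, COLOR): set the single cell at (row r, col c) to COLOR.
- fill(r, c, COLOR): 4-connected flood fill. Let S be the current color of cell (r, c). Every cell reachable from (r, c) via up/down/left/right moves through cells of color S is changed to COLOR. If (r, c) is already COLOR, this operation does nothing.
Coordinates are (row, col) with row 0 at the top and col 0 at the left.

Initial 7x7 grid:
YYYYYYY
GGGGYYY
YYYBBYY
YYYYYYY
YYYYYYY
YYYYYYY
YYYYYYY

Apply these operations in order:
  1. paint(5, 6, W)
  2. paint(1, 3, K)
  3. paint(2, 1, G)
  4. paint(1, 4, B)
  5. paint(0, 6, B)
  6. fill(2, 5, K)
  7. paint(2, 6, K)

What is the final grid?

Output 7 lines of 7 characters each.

After op 1 paint(5,6,W):
YYYYYYY
GGGGYYY
YYYBBYY
YYYYYYY
YYYYYYY
YYYYYYW
YYYYYYY
After op 2 paint(1,3,K):
YYYYYYY
GGGKYYY
YYYBBYY
YYYYYYY
YYYYYYY
YYYYYYW
YYYYYYY
After op 3 paint(2,1,G):
YYYYYYY
GGGKYYY
YGYBBYY
YYYYYYY
YYYYYYY
YYYYYYW
YYYYYYY
After op 4 paint(1,4,B):
YYYYYYY
GGGKBYY
YGYBBYY
YYYYYYY
YYYYYYY
YYYYYYW
YYYYYYY
After op 5 paint(0,6,B):
YYYYYYB
GGGKBYY
YGYBBYY
YYYYYYY
YYYYYYY
YYYYYYW
YYYYYYY
After op 6 fill(2,5,K) [39 cells changed]:
KKKKKKB
GGGKBKK
KGKBBKK
KKKKKKK
KKKKKKK
KKKKKKW
KKKKKKK
After op 7 paint(2,6,K):
KKKKKKB
GGGKBKK
KGKBBKK
KKKKKKK
KKKKKKK
KKKKKKW
KKKKKKK

Answer: KKKKKKB
GGGKBKK
KGKBBKK
KKKKKKK
KKKKKKK
KKKKKKW
KKKKKKK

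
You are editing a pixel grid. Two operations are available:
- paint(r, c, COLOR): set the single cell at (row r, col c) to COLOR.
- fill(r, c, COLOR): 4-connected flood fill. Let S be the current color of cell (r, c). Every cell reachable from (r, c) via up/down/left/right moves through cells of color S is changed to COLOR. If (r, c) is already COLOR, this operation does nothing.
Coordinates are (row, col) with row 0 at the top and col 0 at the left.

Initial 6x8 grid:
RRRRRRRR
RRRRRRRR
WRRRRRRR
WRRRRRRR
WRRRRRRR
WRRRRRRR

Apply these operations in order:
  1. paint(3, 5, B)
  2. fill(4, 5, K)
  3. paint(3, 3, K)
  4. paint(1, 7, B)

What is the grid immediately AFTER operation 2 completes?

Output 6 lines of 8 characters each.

Answer: KKKKKKKK
KKKKKKKK
WKKKKKKK
WKKKKBKK
WKKKKKKK
WKKKKKKK

Derivation:
After op 1 paint(3,5,B):
RRRRRRRR
RRRRRRRR
WRRRRRRR
WRRRRBRR
WRRRRRRR
WRRRRRRR
After op 2 fill(4,5,K) [43 cells changed]:
KKKKKKKK
KKKKKKKK
WKKKKKKK
WKKKKBKK
WKKKKKKK
WKKKKKKK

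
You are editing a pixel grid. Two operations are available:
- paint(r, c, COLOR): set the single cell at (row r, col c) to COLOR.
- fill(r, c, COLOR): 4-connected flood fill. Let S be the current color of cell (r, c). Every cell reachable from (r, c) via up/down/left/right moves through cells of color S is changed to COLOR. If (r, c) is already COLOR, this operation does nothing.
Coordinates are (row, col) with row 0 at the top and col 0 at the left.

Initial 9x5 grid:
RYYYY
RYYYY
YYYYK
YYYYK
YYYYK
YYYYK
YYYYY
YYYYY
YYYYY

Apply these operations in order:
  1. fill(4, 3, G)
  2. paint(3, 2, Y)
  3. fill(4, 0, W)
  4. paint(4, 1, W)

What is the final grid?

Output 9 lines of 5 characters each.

Answer: RWWWW
RWWWW
WWWWK
WWYWK
WWWWK
WWWWK
WWWWW
WWWWW
WWWWW

Derivation:
After op 1 fill(4,3,G) [39 cells changed]:
RGGGG
RGGGG
GGGGK
GGGGK
GGGGK
GGGGK
GGGGG
GGGGG
GGGGG
After op 2 paint(3,2,Y):
RGGGG
RGGGG
GGGGK
GGYGK
GGGGK
GGGGK
GGGGG
GGGGG
GGGGG
After op 3 fill(4,0,W) [38 cells changed]:
RWWWW
RWWWW
WWWWK
WWYWK
WWWWK
WWWWK
WWWWW
WWWWW
WWWWW
After op 4 paint(4,1,W):
RWWWW
RWWWW
WWWWK
WWYWK
WWWWK
WWWWK
WWWWW
WWWWW
WWWWW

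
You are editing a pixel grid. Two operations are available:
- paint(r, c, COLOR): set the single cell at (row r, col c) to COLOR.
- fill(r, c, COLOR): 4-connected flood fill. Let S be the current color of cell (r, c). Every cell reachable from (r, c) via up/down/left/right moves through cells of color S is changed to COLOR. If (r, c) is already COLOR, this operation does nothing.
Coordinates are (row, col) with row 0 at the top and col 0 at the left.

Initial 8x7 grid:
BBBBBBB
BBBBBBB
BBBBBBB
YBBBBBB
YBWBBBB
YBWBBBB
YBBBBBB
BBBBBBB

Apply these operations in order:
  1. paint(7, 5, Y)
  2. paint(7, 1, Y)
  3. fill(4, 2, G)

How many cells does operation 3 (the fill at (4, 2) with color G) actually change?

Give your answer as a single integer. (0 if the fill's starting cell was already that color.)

After op 1 paint(7,5,Y):
BBBBBBB
BBBBBBB
BBBBBBB
YBBBBBB
YBWBBBB
YBWBBBB
YBBBBBB
BBBBBYB
After op 2 paint(7,1,Y):
BBBBBBB
BBBBBBB
BBBBBBB
YBBBBBB
YBWBBBB
YBWBBBB
YBBBBBB
BYBBBYB
After op 3 fill(4,2,G) [2 cells changed]:
BBBBBBB
BBBBBBB
BBBBBBB
YBBBBBB
YBGBBBB
YBGBBBB
YBBBBBB
BYBBBYB

Answer: 2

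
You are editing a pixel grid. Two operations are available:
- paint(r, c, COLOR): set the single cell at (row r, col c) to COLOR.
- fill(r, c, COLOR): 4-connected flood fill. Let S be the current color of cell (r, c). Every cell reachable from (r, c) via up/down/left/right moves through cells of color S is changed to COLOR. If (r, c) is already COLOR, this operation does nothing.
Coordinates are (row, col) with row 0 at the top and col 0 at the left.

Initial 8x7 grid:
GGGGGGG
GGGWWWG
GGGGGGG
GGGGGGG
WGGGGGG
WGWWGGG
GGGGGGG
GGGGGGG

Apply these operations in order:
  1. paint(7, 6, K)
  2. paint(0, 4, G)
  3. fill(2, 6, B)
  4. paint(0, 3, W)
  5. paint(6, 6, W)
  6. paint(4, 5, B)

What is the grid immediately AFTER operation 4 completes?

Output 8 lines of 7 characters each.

After op 1 paint(7,6,K):
GGGGGGG
GGGWWWG
GGGGGGG
GGGGGGG
WGGGGGG
WGWWGGG
GGGGGGG
GGGGGGK
After op 2 paint(0,4,G):
GGGGGGG
GGGWWWG
GGGGGGG
GGGGGGG
WGGGGGG
WGWWGGG
GGGGGGG
GGGGGGK
After op 3 fill(2,6,B) [48 cells changed]:
BBBBBBB
BBBWWWB
BBBBBBB
BBBBBBB
WBBBBBB
WBWWBBB
BBBBBBB
BBBBBBK
After op 4 paint(0,3,W):
BBBWBBB
BBBWWWB
BBBBBBB
BBBBBBB
WBBBBBB
WBWWBBB
BBBBBBB
BBBBBBK

Answer: BBBWBBB
BBBWWWB
BBBBBBB
BBBBBBB
WBBBBBB
WBWWBBB
BBBBBBB
BBBBBBK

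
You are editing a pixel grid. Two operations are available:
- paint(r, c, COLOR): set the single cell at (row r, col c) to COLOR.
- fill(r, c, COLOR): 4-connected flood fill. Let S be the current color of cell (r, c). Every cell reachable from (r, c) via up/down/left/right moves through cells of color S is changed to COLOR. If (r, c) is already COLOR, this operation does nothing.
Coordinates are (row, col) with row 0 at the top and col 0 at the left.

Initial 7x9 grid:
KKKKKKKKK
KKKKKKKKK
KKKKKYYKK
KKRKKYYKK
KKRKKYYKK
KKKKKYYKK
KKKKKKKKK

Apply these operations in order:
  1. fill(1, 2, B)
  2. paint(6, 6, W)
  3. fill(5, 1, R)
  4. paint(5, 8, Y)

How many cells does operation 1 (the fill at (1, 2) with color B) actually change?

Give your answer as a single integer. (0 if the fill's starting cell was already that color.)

Answer: 53

Derivation:
After op 1 fill(1,2,B) [53 cells changed]:
BBBBBBBBB
BBBBBBBBB
BBBBBYYBB
BBRBBYYBB
BBRBBYYBB
BBBBBYYBB
BBBBBBBBB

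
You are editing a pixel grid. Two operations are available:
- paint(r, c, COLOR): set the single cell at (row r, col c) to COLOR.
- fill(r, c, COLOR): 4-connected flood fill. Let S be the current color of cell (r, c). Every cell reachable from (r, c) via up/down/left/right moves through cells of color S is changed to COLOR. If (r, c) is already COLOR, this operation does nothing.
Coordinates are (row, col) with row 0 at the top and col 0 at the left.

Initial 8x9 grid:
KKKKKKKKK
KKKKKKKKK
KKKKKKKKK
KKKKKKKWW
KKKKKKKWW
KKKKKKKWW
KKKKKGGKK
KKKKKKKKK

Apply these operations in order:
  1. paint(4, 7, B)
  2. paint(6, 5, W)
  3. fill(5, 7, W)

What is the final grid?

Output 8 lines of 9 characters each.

After op 1 paint(4,7,B):
KKKKKKKKK
KKKKKKKKK
KKKKKKKKK
KKKKKKKWW
KKKKKKKBW
KKKKKKKWW
KKKKKGGKK
KKKKKKKKK
After op 2 paint(6,5,W):
KKKKKKKKK
KKKKKKKKK
KKKKKKKKK
KKKKKKKWW
KKKKKKKBW
KKKKKKKWW
KKKKKWGKK
KKKKKKKKK
After op 3 fill(5,7,W) [0 cells changed]:
KKKKKKKKK
KKKKKKKKK
KKKKKKKKK
KKKKKKKWW
KKKKKKKBW
KKKKKKKWW
KKKKKWGKK
KKKKKKKKK

Answer: KKKKKKKKK
KKKKKKKKK
KKKKKKKKK
KKKKKKKWW
KKKKKKKBW
KKKKKKKWW
KKKKKWGKK
KKKKKKKKK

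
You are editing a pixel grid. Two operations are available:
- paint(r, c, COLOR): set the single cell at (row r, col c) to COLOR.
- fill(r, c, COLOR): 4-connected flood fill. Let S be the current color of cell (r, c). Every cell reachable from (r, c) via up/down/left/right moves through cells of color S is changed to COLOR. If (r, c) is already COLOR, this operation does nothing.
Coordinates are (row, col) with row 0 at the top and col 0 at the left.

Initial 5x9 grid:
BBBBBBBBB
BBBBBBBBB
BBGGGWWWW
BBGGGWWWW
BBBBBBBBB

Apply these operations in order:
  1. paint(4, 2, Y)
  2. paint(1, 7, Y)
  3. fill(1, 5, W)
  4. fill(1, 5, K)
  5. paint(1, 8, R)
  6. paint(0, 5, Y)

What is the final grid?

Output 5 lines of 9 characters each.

After op 1 paint(4,2,Y):
BBBBBBBBB
BBBBBBBBB
BBGGGWWWW
BBGGGWWWW
BBYBBBBBB
After op 2 paint(1,7,Y):
BBBBBBBBB
BBBBBBBYB
BBGGGWWWW
BBGGGWWWW
BBYBBBBBB
After op 3 fill(1,5,W) [23 cells changed]:
WWWWWWWWW
WWWWWWWYW
WWGGGWWWW
WWGGGWWWW
WWYBBBBBB
After op 4 fill(1,5,K) [31 cells changed]:
KKKKKKKKK
KKKKKKKYK
KKGGGKKKK
KKGGGKKKK
KKYBBBBBB
After op 5 paint(1,8,R):
KKKKKKKKK
KKKKKKKYR
KKGGGKKKK
KKGGGKKKK
KKYBBBBBB
After op 6 paint(0,5,Y):
KKKKKYKKK
KKKKKKKYR
KKGGGKKKK
KKGGGKKKK
KKYBBBBBB

Answer: KKKKKYKKK
KKKKKKKYR
KKGGGKKKK
KKGGGKKKK
KKYBBBBBB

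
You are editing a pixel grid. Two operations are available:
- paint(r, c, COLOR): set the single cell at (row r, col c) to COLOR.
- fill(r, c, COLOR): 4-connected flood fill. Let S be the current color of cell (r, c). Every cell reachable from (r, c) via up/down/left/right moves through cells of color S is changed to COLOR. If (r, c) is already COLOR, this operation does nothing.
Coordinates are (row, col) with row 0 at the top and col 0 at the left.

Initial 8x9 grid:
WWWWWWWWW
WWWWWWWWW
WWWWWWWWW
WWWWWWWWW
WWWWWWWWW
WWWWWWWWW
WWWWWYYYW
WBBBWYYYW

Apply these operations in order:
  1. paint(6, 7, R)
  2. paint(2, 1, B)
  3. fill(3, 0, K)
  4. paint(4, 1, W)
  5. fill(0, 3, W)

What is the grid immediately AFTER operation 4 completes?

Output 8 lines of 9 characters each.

Answer: KKKKKKKKK
KKKKKKKKK
KBKKKKKKK
KKKKKKKKK
KWKKKKKKK
KKKKKKKKK
KKKKKYYRK
KBBBKYYYK

Derivation:
After op 1 paint(6,7,R):
WWWWWWWWW
WWWWWWWWW
WWWWWWWWW
WWWWWWWWW
WWWWWWWWW
WWWWWWWWW
WWWWWYYRW
WBBBWYYYW
After op 2 paint(2,1,B):
WWWWWWWWW
WWWWWWWWW
WBWWWWWWW
WWWWWWWWW
WWWWWWWWW
WWWWWWWWW
WWWWWYYRW
WBBBWYYYW
After op 3 fill(3,0,K) [62 cells changed]:
KKKKKKKKK
KKKKKKKKK
KBKKKKKKK
KKKKKKKKK
KKKKKKKKK
KKKKKKKKK
KKKKKYYRK
KBBBKYYYK
After op 4 paint(4,1,W):
KKKKKKKKK
KKKKKKKKK
KBKKKKKKK
KKKKKKKKK
KWKKKKKKK
KKKKKKKKK
KKKKKYYRK
KBBBKYYYK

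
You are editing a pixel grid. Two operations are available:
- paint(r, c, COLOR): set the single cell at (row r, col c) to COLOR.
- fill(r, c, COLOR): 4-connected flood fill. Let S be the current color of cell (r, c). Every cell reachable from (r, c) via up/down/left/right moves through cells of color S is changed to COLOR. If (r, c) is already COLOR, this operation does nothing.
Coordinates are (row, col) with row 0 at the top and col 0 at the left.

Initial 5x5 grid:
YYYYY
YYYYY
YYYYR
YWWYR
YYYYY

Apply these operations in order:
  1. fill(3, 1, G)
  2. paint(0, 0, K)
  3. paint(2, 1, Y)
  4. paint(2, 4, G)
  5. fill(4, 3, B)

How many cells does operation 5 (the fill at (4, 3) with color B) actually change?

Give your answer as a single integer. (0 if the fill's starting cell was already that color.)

Answer: 20

Derivation:
After op 1 fill(3,1,G) [2 cells changed]:
YYYYY
YYYYY
YYYYR
YGGYR
YYYYY
After op 2 paint(0,0,K):
KYYYY
YYYYY
YYYYR
YGGYR
YYYYY
After op 3 paint(2,1,Y):
KYYYY
YYYYY
YYYYR
YGGYR
YYYYY
After op 4 paint(2,4,G):
KYYYY
YYYYY
YYYYG
YGGYR
YYYYY
After op 5 fill(4,3,B) [20 cells changed]:
KBBBB
BBBBB
BBBBG
BGGBR
BBBBB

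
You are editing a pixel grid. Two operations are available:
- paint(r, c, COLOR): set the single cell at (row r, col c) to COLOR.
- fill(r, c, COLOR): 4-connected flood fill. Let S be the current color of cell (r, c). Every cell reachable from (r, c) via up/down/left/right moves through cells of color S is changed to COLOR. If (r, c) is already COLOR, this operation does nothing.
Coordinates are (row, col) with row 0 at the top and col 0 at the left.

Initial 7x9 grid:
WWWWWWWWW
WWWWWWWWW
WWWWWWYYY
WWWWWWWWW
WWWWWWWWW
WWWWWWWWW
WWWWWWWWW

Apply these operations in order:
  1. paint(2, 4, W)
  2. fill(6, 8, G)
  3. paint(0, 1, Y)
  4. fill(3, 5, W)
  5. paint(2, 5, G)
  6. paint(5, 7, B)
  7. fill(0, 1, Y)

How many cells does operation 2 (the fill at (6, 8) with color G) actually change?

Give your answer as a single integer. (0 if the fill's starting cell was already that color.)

Answer: 60

Derivation:
After op 1 paint(2,4,W):
WWWWWWWWW
WWWWWWWWW
WWWWWWYYY
WWWWWWWWW
WWWWWWWWW
WWWWWWWWW
WWWWWWWWW
After op 2 fill(6,8,G) [60 cells changed]:
GGGGGGGGG
GGGGGGGGG
GGGGGGYYY
GGGGGGGGG
GGGGGGGGG
GGGGGGGGG
GGGGGGGGG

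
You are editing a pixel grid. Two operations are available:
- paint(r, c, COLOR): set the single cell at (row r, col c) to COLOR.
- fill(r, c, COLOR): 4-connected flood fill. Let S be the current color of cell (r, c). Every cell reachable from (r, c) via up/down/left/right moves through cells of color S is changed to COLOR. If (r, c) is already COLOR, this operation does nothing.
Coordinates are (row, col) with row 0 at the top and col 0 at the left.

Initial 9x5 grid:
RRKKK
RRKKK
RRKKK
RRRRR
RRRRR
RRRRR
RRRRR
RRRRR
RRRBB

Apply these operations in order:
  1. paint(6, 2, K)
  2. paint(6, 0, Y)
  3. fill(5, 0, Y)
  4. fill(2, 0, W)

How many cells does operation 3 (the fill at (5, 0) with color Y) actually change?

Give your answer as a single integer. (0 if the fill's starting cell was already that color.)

After op 1 paint(6,2,K):
RRKKK
RRKKK
RRKKK
RRRRR
RRRRR
RRRRR
RRKRR
RRRRR
RRRBB
After op 2 paint(6,0,Y):
RRKKK
RRKKK
RRKKK
RRRRR
RRRRR
RRRRR
YRKRR
RRRRR
RRRBB
After op 3 fill(5,0,Y) [32 cells changed]:
YYKKK
YYKKK
YYKKK
YYYYY
YYYYY
YYYYY
YYKYY
YYYYY
YYYBB

Answer: 32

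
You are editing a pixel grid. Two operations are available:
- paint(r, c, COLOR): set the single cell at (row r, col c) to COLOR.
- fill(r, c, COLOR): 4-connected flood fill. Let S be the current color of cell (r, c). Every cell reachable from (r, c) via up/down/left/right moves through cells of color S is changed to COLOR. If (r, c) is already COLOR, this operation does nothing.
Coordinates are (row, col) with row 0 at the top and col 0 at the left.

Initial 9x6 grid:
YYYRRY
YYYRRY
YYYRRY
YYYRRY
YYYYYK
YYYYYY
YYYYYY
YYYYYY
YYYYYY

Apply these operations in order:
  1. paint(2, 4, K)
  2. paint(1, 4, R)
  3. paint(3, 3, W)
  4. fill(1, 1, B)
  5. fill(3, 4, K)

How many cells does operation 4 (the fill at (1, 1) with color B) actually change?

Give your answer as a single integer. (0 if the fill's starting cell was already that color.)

Answer: 41

Derivation:
After op 1 paint(2,4,K):
YYYRRY
YYYRRY
YYYRKY
YYYRRY
YYYYYK
YYYYYY
YYYYYY
YYYYYY
YYYYYY
After op 2 paint(1,4,R):
YYYRRY
YYYRRY
YYYRKY
YYYRRY
YYYYYK
YYYYYY
YYYYYY
YYYYYY
YYYYYY
After op 3 paint(3,3,W):
YYYRRY
YYYRRY
YYYRKY
YYYWRY
YYYYYK
YYYYYY
YYYYYY
YYYYYY
YYYYYY
After op 4 fill(1,1,B) [41 cells changed]:
BBBRRY
BBBRRY
BBBRKY
BBBWRY
BBBBBK
BBBBBB
BBBBBB
BBBBBB
BBBBBB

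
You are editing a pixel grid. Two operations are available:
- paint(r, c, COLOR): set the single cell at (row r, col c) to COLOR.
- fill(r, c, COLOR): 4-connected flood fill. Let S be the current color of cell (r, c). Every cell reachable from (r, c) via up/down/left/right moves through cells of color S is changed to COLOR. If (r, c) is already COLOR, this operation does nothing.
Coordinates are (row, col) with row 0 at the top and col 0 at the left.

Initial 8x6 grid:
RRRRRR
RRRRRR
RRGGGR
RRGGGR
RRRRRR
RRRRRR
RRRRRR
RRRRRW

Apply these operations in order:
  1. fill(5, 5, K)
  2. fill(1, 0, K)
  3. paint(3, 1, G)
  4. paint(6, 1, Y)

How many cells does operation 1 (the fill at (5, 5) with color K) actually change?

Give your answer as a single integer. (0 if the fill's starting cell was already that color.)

After op 1 fill(5,5,K) [41 cells changed]:
KKKKKK
KKKKKK
KKGGGK
KKGGGK
KKKKKK
KKKKKK
KKKKKK
KKKKKW

Answer: 41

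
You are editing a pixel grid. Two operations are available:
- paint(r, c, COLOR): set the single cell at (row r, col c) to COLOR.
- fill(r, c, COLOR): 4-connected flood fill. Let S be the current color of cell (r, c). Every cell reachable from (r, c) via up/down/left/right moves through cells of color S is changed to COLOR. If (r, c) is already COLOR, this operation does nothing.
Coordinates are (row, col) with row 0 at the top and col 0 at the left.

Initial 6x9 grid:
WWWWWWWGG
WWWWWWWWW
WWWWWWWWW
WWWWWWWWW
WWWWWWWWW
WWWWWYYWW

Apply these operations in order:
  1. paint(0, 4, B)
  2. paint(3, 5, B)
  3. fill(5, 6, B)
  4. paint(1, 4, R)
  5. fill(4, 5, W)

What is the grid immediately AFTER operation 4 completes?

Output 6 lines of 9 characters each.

Answer: WWWWBWWGG
WWWWRWWWW
WWWWWWWWW
WWWWWBWWW
WWWWWWWWW
WWWWWBBWW

Derivation:
After op 1 paint(0,4,B):
WWWWBWWGG
WWWWWWWWW
WWWWWWWWW
WWWWWWWWW
WWWWWWWWW
WWWWWYYWW
After op 2 paint(3,5,B):
WWWWBWWGG
WWWWWWWWW
WWWWWWWWW
WWWWWBWWW
WWWWWWWWW
WWWWWYYWW
After op 3 fill(5,6,B) [2 cells changed]:
WWWWBWWGG
WWWWWWWWW
WWWWWWWWW
WWWWWBWWW
WWWWWWWWW
WWWWWBBWW
After op 4 paint(1,4,R):
WWWWBWWGG
WWWWRWWWW
WWWWWWWWW
WWWWWBWWW
WWWWWWWWW
WWWWWBBWW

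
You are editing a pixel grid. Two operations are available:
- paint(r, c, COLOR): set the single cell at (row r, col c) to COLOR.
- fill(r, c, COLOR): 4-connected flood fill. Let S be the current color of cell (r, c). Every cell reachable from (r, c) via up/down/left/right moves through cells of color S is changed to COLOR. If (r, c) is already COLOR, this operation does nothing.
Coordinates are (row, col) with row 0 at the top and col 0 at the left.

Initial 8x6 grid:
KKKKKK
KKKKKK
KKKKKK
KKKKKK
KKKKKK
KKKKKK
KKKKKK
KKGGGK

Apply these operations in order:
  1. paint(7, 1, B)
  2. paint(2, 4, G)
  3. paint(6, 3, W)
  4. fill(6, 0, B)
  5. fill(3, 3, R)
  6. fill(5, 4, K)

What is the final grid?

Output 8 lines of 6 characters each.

Answer: KKKKKK
KKKKKK
KKKKGK
KKKKKK
KKKKKK
KKKKKK
KKKWKK
KKGGGK

Derivation:
After op 1 paint(7,1,B):
KKKKKK
KKKKKK
KKKKKK
KKKKKK
KKKKKK
KKKKKK
KKKKKK
KBGGGK
After op 2 paint(2,4,G):
KKKKKK
KKKKKK
KKKKGK
KKKKKK
KKKKKK
KKKKKK
KKKKKK
KBGGGK
After op 3 paint(6,3,W):
KKKKKK
KKKKKK
KKKKGK
KKKKKK
KKKKKK
KKKKKK
KKKWKK
KBGGGK
After op 4 fill(6,0,B) [42 cells changed]:
BBBBBB
BBBBBB
BBBBGB
BBBBBB
BBBBBB
BBBBBB
BBBWBB
BBGGGB
After op 5 fill(3,3,R) [43 cells changed]:
RRRRRR
RRRRRR
RRRRGR
RRRRRR
RRRRRR
RRRRRR
RRRWRR
RRGGGR
After op 6 fill(5,4,K) [43 cells changed]:
KKKKKK
KKKKKK
KKKKGK
KKKKKK
KKKKKK
KKKKKK
KKKWKK
KKGGGK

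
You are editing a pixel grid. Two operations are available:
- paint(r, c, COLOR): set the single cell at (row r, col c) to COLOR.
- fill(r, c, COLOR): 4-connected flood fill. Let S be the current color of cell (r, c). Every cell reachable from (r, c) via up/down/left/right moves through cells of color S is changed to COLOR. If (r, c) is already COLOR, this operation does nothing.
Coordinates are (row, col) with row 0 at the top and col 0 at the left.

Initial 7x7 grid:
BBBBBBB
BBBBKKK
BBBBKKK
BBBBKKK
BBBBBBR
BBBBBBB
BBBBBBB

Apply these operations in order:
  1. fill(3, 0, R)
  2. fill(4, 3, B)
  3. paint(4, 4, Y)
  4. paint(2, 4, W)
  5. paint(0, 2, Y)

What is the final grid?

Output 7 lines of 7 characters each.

After op 1 fill(3,0,R) [39 cells changed]:
RRRRRRR
RRRRKKK
RRRRKKK
RRRRKKK
RRRRRRR
RRRRRRR
RRRRRRR
After op 2 fill(4,3,B) [40 cells changed]:
BBBBBBB
BBBBKKK
BBBBKKK
BBBBKKK
BBBBBBB
BBBBBBB
BBBBBBB
After op 3 paint(4,4,Y):
BBBBBBB
BBBBKKK
BBBBKKK
BBBBKKK
BBBBYBB
BBBBBBB
BBBBBBB
After op 4 paint(2,4,W):
BBBBBBB
BBBBKKK
BBBBWKK
BBBBKKK
BBBBYBB
BBBBBBB
BBBBBBB
After op 5 paint(0,2,Y):
BBYBBBB
BBBBKKK
BBBBWKK
BBBBKKK
BBBBYBB
BBBBBBB
BBBBBBB

Answer: BBYBBBB
BBBBKKK
BBBBWKK
BBBBKKK
BBBBYBB
BBBBBBB
BBBBBBB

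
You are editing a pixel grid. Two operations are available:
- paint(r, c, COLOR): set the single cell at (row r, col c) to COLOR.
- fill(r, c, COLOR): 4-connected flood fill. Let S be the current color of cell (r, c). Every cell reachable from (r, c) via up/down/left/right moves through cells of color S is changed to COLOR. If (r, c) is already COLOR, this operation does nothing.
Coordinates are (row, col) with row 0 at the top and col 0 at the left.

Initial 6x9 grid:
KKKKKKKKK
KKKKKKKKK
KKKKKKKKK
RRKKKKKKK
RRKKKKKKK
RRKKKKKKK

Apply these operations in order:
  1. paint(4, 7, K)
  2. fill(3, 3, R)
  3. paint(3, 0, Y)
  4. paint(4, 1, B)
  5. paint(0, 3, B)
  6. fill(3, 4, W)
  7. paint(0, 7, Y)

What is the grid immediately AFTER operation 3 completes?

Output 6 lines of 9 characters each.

Answer: RRRRRRRRR
RRRRRRRRR
RRRRRRRRR
YRRRRRRRR
RRRRRRRRR
RRRRRRRRR

Derivation:
After op 1 paint(4,7,K):
KKKKKKKKK
KKKKKKKKK
KKKKKKKKK
RRKKKKKKK
RRKKKKKKK
RRKKKKKKK
After op 2 fill(3,3,R) [48 cells changed]:
RRRRRRRRR
RRRRRRRRR
RRRRRRRRR
RRRRRRRRR
RRRRRRRRR
RRRRRRRRR
After op 3 paint(3,0,Y):
RRRRRRRRR
RRRRRRRRR
RRRRRRRRR
YRRRRRRRR
RRRRRRRRR
RRRRRRRRR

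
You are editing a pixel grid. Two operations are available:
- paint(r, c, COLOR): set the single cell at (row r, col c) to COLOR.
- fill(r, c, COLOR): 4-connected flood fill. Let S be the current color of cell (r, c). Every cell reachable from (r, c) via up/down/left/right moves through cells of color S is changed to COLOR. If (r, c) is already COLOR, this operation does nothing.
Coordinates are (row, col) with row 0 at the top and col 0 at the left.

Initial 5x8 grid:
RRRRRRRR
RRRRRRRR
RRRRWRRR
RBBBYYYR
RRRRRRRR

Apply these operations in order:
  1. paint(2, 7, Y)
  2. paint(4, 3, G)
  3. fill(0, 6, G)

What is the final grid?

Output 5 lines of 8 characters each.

After op 1 paint(2,7,Y):
RRRRRRRR
RRRRRRRR
RRRRWRRY
RBBBYYYR
RRRRRRRR
After op 2 paint(4,3,G):
RRRRRRRR
RRRRRRRR
RRRRWRRY
RBBBYYYR
RRRGRRRR
After op 3 fill(0,6,G) [26 cells changed]:
GGGGGGGG
GGGGGGGG
GGGGWGGY
GBBBYYYR
GGGGRRRR

Answer: GGGGGGGG
GGGGGGGG
GGGGWGGY
GBBBYYYR
GGGGRRRR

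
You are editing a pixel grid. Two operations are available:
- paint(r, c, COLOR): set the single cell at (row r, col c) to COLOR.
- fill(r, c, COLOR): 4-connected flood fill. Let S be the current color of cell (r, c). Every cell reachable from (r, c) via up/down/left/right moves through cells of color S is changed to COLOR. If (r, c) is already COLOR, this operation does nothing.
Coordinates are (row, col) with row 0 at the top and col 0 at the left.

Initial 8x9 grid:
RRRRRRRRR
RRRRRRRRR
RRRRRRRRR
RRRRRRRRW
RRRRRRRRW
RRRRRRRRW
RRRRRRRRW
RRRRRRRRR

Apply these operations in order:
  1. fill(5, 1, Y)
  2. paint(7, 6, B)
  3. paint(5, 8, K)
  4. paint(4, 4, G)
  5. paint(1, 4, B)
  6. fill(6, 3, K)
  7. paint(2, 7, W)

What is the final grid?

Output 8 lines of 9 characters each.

After op 1 fill(5,1,Y) [68 cells changed]:
YYYYYYYYY
YYYYYYYYY
YYYYYYYYY
YYYYYYYYW
YYYYYYYYW
YYYYYYYYW
YYYYYYYYW
YYYYYYYYY
After op 2 paint(7,6,B):
YYYYYYYYY
YYYYYYYYY
YYYYYYYYY
YYYYYYYYW
YYYYYYYYW
YYYYYYYYW
YYYYYYYYW
YYYYYYBYY
After op 3 paint(5,8,K):
YYYYYYYYY
YYYYYYYYY
YYYYYYYYY
YYYYYYYYW
YYYYYYYYW
YYYYYYYYK
YYYYYYYYW
YYYYYYBYY
After op 4 paint(4,4,G):
YYYYYYYYY
YYYYYYYYY
YYYYYYYYY
YYYYYYYYW
YYYYGYYYW
YYYYYYYYK
YYYYYYYYW
YYYYYYBYY
After op 5 paint(1,4,B):
YYYYYYYYY
YYYYBYYYY
YYYYYYYYY
YYYYYYYYW
YYYYGYYYW
YYYYYYYYK
YYYYYYYYW
YYYYYYBYY
After op 6 fill(6,3,K) [65 cells changed]:
KKKKKKKKK
KKKKBKKKK
KKKKKKKKK
KKKKKKKKW
KKKKGKKKW
KKKKKKKKK
KKKKKKKKW
KKKKKKBKK
After op 7 paint(2,7,W):
KKKKKKKKK
KKKKBKKKK
KKKKKKKWK
KKKKKKKKW
KKKKGKKKW
KKKKKKKKK
KKKKKKKKW
KKKKKKBKK

Answer: KKKKKKKKK
KKKKBKKKK
KKKKKKKWK
KKKKKKKKW
KKKKGKKKW
KKKKKKKKK
KKKKKKKKW
KKKKKKBKK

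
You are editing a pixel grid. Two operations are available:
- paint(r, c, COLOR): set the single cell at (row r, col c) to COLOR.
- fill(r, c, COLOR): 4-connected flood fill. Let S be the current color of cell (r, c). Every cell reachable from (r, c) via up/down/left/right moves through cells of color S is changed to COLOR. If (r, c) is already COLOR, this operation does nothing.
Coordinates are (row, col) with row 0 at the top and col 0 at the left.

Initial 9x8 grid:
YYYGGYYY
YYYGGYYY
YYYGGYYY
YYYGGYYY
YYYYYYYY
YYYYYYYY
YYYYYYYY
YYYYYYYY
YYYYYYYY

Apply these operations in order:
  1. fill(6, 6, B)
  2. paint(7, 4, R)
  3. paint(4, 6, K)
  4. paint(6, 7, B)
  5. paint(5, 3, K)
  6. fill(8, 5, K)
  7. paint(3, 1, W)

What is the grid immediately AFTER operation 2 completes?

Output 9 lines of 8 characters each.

After op 1 fill(6,6,B) [64 cells changed]:
BBBGGBBB
BBBGGBBB
BBBGGBBB
BBBGGBBB
BBBBBBBB
BBBBBBBB
BBBBBBBB
BBBBBBBB
BBBBBBBB
After op 2 paint(7,4,R):
BBBGGBBB
BBBGGBBB
BBBGGBBB
BBBGGBBB
BBBBBBBB
BBBBBBBB
BBBBBBBB
BBBBRBBB
BBBBBBBB

Answer: BBBGGBBB
BBBGGBBB
BBBGGBBB
BBBGGBBB
BBBBBBBB
BBBBBBBB
BBBBBBBB
BBBBRBBB
BBBBBBBB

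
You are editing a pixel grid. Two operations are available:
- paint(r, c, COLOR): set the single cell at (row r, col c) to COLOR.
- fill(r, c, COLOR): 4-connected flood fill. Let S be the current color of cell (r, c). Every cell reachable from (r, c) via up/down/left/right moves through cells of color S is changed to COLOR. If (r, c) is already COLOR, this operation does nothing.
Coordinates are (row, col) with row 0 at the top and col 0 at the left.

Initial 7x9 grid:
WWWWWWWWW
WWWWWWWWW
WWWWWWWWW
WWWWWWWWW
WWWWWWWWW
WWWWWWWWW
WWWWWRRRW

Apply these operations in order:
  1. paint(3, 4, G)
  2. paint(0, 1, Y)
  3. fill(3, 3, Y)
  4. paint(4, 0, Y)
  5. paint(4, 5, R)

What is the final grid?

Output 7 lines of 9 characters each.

After op 1 paint(3,4,G):
WWWWWWWWW
WWWWWWWWW
WWWWWWWWW
WWWWGWWWW
WWWWWWWWW
WWWWWWWWW
WWWWWRRRW
After op 2 paint(0,1,Y):
WYWWWWWWW
WWWWWWWWW
WWWWWWWWW
WWWWGWWWW
WWWWWWWWW
WWWWWWWWW
WWWWWRRRW
After op 3 fill(3,3,Y) [58 cells changed]:
YYYYYYYYY
YYYYYYYYY
YYYYYYYYY
YYYYGYYYY
YYYYYYYYY
YYYYYYYYY
YYYYYRRRY
After op 4 paint(4,0,Y):
YYYYYYYYY
YYYYYYYYY
YYYYYYYYY
YYYYGYYYY
YYYYYYYYY
YYYYYYYYY
YYYYYRRRY
After op 5 paint(4,5,R):
YYYYYYYYY
YYYYYYYYY
YYYYYYYYY
YYYYGYYYY
YYYYYRYYY
YYYYYYYYY
YYYYYRRRY

Answer: YYYYYYYYY
YYYYYYYYY
YYYYYYYYY
YYYYGYYYY
YYYYYRYYY
YYYYYYYYY
YYYYYRRRY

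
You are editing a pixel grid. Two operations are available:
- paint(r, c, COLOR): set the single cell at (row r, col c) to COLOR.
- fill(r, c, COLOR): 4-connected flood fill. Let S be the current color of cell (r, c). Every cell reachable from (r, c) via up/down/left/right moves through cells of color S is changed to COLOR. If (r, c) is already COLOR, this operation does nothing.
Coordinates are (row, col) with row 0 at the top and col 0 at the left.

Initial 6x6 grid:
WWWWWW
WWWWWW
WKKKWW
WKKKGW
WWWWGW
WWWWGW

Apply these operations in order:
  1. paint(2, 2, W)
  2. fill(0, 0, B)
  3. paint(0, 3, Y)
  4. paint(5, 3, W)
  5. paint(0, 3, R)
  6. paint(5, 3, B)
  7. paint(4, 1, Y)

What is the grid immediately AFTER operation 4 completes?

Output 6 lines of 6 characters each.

Answer: BBBYBB
BBBBBB
BKBKBB
BKKKGB
BBBBGB
BBBWGB

Derivation:
After op 1 paint(2,2,W):
WWWWWW
WWWWWW
WKWKWW
WKKKGW
WWWWGW
WWWWGW
After op 2 fill(0,0,B) [28 cells changed]:
BBBBBB
BBBBBB
BKBKBB
BKKKGB
BBBBGB
BBBBGB
After op 3 paint(0,3,Y):
BBBYBB
BBBBBB
BKBKBB
BKKKGB
BBBBGB
BBBBGB
After op 4 paint(5,3,W):
BBBYBB
BBBBBB
BKBKBB
BKKKGB
BBBBGB
BBBWGB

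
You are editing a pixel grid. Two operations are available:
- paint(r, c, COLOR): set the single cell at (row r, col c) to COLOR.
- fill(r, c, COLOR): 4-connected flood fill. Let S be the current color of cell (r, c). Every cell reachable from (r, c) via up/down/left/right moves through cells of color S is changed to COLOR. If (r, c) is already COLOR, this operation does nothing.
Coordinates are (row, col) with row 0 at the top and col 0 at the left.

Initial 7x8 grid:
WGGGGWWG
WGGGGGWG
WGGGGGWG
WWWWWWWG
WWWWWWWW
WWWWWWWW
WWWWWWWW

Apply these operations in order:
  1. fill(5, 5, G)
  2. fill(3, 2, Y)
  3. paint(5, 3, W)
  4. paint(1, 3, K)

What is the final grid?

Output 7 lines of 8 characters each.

Answer: YYYYYYYY
YYYKYYYY
YYYYYYYY
YYYYYYYY
YYYYYYYY
YYYWYYYY
YYYYYYYY

Derivation:
After op 1 fill(5,5,G) [38 cells changed]:
GGGGGGGG
GGGGGGGG
GGGGGGGG
GGGGGGGG
GGGGGGGG
GGGGGGGG
GGGGGGGG
After op 2 fill(3,2,Y) [56 cells changed]:
YYYYYYYY
YYYYYYYY
YYYYYYYY
YYYYYYYY
YYYYYYYY
YYYYYYYY
YYYYYYYY
After op 3 paint(5,3,W):
YYYYYYYY
YYYYYYYY
YYYYYYYY
YYYYYYYY
YYYYYYYY
YYYWYYYY
YYYYYYYY
After op 4 paint(1,3,K):
YYYYYYYY
YYYKYYYY
YYYYYYYY
YYYYYYYY
YYYYYYYY
YYYWYYYY
YYYYYYYY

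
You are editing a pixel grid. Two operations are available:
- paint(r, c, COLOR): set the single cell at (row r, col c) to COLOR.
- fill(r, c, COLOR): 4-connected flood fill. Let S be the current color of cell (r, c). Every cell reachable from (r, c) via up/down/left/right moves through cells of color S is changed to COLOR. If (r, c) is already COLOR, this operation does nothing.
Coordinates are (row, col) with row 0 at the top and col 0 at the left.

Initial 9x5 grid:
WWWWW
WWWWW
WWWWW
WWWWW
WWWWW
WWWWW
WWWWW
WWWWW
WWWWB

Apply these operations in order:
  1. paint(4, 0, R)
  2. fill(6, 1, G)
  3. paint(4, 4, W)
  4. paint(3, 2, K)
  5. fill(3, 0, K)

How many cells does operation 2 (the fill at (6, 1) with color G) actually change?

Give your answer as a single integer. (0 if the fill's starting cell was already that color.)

Answer: 43

Derivation:
After op 1 paint(4,0,R):
WWWWW
WWWWW
WWWWW
WWWWW
RWWWW
WWWWW
WWWWW
WWWWW
WWWWB
After op 2 fill(6,1,G) [43 cells changed]:
GGGGG
GGGGG
GGGGG
GGGGG
RGGGG
GGGGG
GGGGG
GGGGG
GGGGB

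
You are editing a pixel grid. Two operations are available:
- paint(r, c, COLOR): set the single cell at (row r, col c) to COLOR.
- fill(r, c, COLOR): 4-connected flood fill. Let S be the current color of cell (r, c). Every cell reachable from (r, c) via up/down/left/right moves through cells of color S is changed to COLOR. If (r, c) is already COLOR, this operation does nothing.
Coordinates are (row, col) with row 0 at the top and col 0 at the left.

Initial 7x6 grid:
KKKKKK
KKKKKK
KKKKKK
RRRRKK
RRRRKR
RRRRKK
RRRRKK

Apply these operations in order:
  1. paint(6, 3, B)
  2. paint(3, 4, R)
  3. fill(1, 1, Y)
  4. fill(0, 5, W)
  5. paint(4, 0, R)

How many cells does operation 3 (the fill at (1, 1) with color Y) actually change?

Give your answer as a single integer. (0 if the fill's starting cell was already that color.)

Answer: 19

Derivation:
After op 1 paint(6,3,B):
KKKKKK
KKKKKK
KKKKKK
RRRRKK
RRRRKR
RRRRKK
RRRBKK
After op 2 paint(3,4,R):
KKKKKK
KKKKKK
KKKKKK
RRRRRK
RRRRKR
RRRRKK
RRRBKK
After op 3 fill(1,1,Y) [19 cells changed]:
YYYYYY
YYYYYY
YYYYYY
RRRRRY
RRRRKR
RRRRKK
RRRBKK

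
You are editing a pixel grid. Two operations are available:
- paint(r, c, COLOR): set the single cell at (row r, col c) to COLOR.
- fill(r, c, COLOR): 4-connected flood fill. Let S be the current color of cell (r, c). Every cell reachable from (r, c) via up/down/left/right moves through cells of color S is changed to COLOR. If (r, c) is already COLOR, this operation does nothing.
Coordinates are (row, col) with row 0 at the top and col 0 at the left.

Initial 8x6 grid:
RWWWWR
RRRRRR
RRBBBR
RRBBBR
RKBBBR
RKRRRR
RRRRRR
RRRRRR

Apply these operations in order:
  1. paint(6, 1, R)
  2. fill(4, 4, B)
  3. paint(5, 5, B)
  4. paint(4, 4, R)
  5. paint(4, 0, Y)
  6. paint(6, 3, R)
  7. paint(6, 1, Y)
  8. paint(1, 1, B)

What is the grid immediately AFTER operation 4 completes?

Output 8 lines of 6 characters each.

After op 1 paint(6,1,R):
RWWWWR
RRRRRR
RRBBBR
RRBBBR
RKBBBR
RKRRRR
RRRRRR
RRRRRR
After op 2 fill(4,4,B) [0 cells changed]:
RWWWWR
RRRRRR
RRBBBR
RRBBBR
RKBBBR
RKRRRR
RRRRRR
RRRRRR
After op 3 paint(5,5,B):
RWWWWR
RRRRRR
RRBBBR
RRBBBR
RKBBBR
RKRRRB
RRRRRR
RRRRRR
After op 4 paint(4,4,R):
RWWWWR
RRRRRR
RRBBBR
RRBBBR
RKBBRR
RKRRRB
RRRRRR
RRRRRR

Answer: RWWWWR
RRRRRR
RRBBBR
RRBBBR
RKBBRR
RKRRRB
RRRRRR
RRRRRR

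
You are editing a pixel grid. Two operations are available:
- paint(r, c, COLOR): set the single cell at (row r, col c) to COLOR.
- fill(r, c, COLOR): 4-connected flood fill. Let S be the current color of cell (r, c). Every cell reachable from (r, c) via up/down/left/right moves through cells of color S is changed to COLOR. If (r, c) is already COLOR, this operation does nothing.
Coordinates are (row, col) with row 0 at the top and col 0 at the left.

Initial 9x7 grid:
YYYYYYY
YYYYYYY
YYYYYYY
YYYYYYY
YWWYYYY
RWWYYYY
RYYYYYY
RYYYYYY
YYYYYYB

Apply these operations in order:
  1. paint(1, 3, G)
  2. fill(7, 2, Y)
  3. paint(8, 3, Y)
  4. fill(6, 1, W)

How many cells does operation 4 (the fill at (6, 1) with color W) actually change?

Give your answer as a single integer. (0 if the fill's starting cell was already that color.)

Answer: 54

Derivation:
After op 1 paint(1,3,G):
YYYYYYY
YYYGYYY
YYYYYYY
YYYYYYY
YWWYYYY
RWWYYYY
RYYYYYY
RYYYYYY
YYYYYYB
After op 2 fill(7,2,Y) [0 cells changed]:
YYYYYYY
YYYGYYY
YYYYYYY
YYYYYYY
YWWYYYY
RWWYYYY
RYYYYYY
RYYYYYY
YYYYYYB
After op 3 paint(8,3,Y):
YYYYYYY
YYYGYYY
YYYYYYY
YYYYYYY
YWWYYYY
RWWYYYY
RYYYYYY
RYYYYYY
YYYYYYB
After op 4 fill(6,1,W) [54 cells changed]:
WWWWWWW
WWWGWWW
WWWWWWW
WWWWWWW
WWWWWWW
RWWWWWW
RWWWWWW
RWWWWWW
WWWWWWB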